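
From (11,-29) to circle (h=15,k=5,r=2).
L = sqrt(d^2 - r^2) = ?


d = sqrt((11-15)^2 + (-29-5)^2) = sqrt(16+1156) = 34.2345
L = sqrt(1172.0000 - 4) = sqrt(1168.0000) = 34.1760

34.1760


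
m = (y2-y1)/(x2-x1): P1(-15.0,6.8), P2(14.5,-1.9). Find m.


dy = -1.9 - 6.8 = -8.7
dx = 14.5 + 15.0 = 29.5
m = -8.7/29.5 = -0.2949

m = -0.2949


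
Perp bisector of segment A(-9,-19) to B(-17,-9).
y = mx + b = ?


Midpoint = (-13, -14)
Slope of AB = dy/dx = 10/(-8) = -1.2500
Perp slope = -dx/dy = 8/10 = 0.8000
b = My - (perp slope)*Mx = -14 + (-8*(-13))/10 = -14 + 10.4000 = -3.6000

y = 0.8000x - 3.6000


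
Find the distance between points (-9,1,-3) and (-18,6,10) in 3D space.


dx=-9, dy=5, dz=13
d = sqrt(81+25+169) = sqrt(275) = 16.5831

16.5831


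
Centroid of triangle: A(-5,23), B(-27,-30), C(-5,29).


Gx = (-5- 27- 5)/3 = -37/3 = -12.3333
Gy = (23- 30+29)/3 = 22/3 = 7.3333

G = (-12.3333, 7.3333)


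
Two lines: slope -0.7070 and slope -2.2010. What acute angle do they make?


m1-m2 = 1.494
1+m1*m2 = 2.556107
tan(theta) = |1.494/2.556107| = 0.584483
theta = arctan(|1.494/2.556107|) = 30.3055 degrees (acute angle)

30.3055 degrees


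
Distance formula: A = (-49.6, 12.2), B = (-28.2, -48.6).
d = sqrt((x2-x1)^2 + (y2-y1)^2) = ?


dx = -28.2 + 49.6 = 21.4
dy = -48.6 - 12.2 = -60.8
d = sqrt(457.96 + 3696.64) = sqrt(4154.6) = 64.4562

64.4562


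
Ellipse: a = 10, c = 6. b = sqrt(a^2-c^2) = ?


b^2 = 10^2 - (6)^2 = 100 - 36 = 64
b = sqrt(64) = 8

b = 8


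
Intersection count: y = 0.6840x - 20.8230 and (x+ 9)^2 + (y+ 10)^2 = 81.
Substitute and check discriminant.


Substitute y = 0.6840x - 20.8230: (x+ 9)^2 + (0.6840x- 20.8230+ 10)^2 = 81
Expand to Ax^2 + Bx + C = 0, where b-k = -10.823
A = 1+m^2 = 1.467856
B = 2(m(b-k) - h) = 2(0.6840*(-10.823) + 9) = 3.194136
C = h^2 + (b-k)^2 - r^2 = 81 + 117.137329 - 81 = 117.137329
disc = B^2-4AC = 10.2025 - 687.7629 = -677.5604
disc < 0

0 intersection points


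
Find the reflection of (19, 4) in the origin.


Reflection rule for origin: (-x, -y)
(19, 4) -> (-19, -4)

(-19, -4)


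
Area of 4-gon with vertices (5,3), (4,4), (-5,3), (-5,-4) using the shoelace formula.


sum(xi*y_{i+1}) = 5*4 + 4*3 - 5*(-4) - 5*3 = 37
sum(yi*x_{i+1}) = 3*4 + 4*(-5) + 3*(-5) - 4*5 = -43
Area = |37 + 43|/2 = 80/2 = 40.0000

40.0000 sq units


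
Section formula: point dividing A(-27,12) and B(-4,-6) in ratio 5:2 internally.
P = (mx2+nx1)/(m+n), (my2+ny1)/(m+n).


Px = (5*(-4) + 2*(-27))/7 = -74/7 = -10.5714
Py = (5*(-6) + 2*12)/7 = -6/7 = -0.8571

P = (-10.5714, -0.8571)


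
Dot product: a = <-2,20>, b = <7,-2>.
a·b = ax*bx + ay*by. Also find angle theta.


a·b = -2*7 + 20*(-2) = -14 - 40 = -54
|a| = sqrt(4+400) = 20.0998
|b| = sqrt(49+4) = 7.2801
cos(theta) = -54/(sqrt(404)*sqrt(53)) = -54/sqrt(21412) = -0.369033
theta = arccos(-54/sqrt(21412)) = 111.6560 degrees

a·b = -54, theta = 111.6560 deg


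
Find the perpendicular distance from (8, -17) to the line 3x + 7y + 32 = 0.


|3*8 + 7*(-17) + 32| = |-63| = 63
sqrt(9 + 49) = sqrt(58) = 7.6158
d = 63/sqrt(58) = 8.2723

8.2723


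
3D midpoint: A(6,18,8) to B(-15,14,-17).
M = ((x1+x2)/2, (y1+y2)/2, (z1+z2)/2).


Mx = (6- 15)/2 = -4.5000
My = (18+14)/2 = 16.0000
Mz = (8- 17)/2 = -4.5000

M = (-4.5000, 16.0000, -4.5000)


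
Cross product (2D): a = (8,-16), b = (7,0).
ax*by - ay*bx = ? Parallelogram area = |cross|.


cross = 8*0 + 16*7 = 0 + 112 = 112
Parallelogram area = |112| = 112

cross = 112, parallelogram area = 112


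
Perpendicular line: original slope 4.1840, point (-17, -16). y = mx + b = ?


Perpendicular slope = -1/m1 = -1/4.1840 = -0.2390
b2 = y0 - m2*x0 = -16 - 17/4.1840 = -16 - 4.0631 = -20.0631

y = -0.2390x - 20.0631


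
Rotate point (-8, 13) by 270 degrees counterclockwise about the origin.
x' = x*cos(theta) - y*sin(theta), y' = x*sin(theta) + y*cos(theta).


cos(270) = 0, sin(270) = -1
x' = -8*0 - 13*(-1) = 13
y' = -8*(-1) + 13*0 = 8

(13, 8)


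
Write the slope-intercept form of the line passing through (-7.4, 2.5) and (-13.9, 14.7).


m = (12.2)/(-6.5) = -1.8769
b = y1 - m*x1 = 2.5 - (12.2*(-7.4))/(-6.5) = 2.5 - 13.8892 = -11.3892

y = -1.8769x - 11.3892


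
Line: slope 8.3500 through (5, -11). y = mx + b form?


y + 11 = 8.3500(x - 5)
y = 8.3500x - 11 - 8.3500*5
y = 8.3500x - 52.7500

y = 8.3500x - 52.7500


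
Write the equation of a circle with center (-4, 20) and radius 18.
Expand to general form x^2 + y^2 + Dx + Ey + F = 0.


(x+ 4)^2 + (y-20)^2 = 18^2
D = -2h = 8, E = -2k = -40
F = h^2+k^2-r^2 = 16+400-324 = 92

x^2 + y^2 + 8x - 40y + 92 = 0


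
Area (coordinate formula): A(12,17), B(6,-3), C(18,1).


12*(-3-1) = -48
6*(1-17) = -96
18*(17+ 3) = 360
sum = 216
Area = |216|/2 = 108.0000

108.0000 sq units


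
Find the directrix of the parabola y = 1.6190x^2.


a = 1.6190
1/(4a) = 0.1544
directrix: y = -0.1544 = -0.1544

y = -0.1544


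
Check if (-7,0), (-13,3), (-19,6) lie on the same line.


-7*(3-6) - 13*(6-0) - 19*(0-3)
= 21 - 78 + 57 = 0

Yes, collinear (determinant = 0)


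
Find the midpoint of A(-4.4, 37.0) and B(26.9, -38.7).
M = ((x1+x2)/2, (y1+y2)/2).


Mx = (-4.4 + 26.9)/2 = 22.5/2 = 11.2500
My = (37.0 - 38.7)/2 = -1.7/2 = -0.8500

(11.2500, -0.8500)


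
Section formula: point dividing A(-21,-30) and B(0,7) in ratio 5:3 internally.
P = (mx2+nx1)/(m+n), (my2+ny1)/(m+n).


Px = (5*0 + 3*(-21))/8 = -63/8 = -7.8750
Py = (5*7 + 3*(-30))/8 = -55/8 = -6.8750

P = (-7.8750, -6.8750)


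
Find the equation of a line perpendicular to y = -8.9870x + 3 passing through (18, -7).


Perpendicular slope = -1/m1 = -1/(-8.9870) = 0.1113
b2 = y0 - m2*x0 = -7 + 18/(-8.9870) = -7 - 2.0029 = -9.0029

y = 0.1113x - 9.0029


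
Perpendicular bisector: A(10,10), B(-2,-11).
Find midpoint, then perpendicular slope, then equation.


Midpoint = (4, -0.5)
Slope of AB = dy/dx = -21/(-12) = 1.7500
Perp slope = -dx/dy = -12/21 = -0.5714
b = My - (perp slope)*Mx = -0.5 + (-12*4)/(-21) = -0.5 + 2.2857 = 1.7857

y = -0.5714x + 1.7857


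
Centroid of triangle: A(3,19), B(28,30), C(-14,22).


Gx = (3+28- 14)/3 = 17/3 = 5.6667
Gy = (19+30+22)/3 = 71/3 = 23.6667

G = (5.6667, 23.6667)


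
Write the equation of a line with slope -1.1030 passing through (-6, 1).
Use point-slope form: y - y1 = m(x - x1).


y - 1 = -1.1030(x + 6)
y = -1.1030x + 1 + 1.1030*(-6)
y = -1.1030x - 5.6180

y = -1.1030x - 5.6180


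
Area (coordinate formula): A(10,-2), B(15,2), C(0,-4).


10*(2+ 4) = 60
15*(-4+ 2) = -30
0*(-2-2) = 0
sum = 30
Area = |30|/2 = 15.0000

15.0000 sq units


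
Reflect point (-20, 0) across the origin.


Reflection rule for origin: (-x, -y)
(-20, 0) -> (20, 0)

(20, 0)


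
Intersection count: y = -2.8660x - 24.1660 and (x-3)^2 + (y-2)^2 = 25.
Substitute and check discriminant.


Substitute y = -2.8660x - 24.1660: (x-3)^2 + (-2.8660x- 24.1660-2)^2 = 25
Expand to Ax^2 + Bx + C = 0, where b-k = -26.166
A = 1+m^2 = 9.213956
B = 2(m(b-k) - h) = 2(-2.8660*(-26.166) - 3) = 143.983512
C = h^2 + (b-k)^2 - r^2 = 9 + 684.659556 - 25 = 668.659556
disc = B^2-4AC = 20731.2517 - 24643.9989 = -3912.7472
disc < 0

0 intersection points


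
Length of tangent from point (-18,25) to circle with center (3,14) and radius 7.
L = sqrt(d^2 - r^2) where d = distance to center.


d = sqrt((-18-3)^2 + (25-14)^2) = sqrt(441+121) = 23.7065
L = sqrt(562.0000 - 49) = sqrt(513.0000) = 22.6495

22.6495


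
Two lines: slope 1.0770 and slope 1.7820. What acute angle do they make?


m1-m2 = -0.705
1+m1*m2 = 2.919214
tan(theta) = |-0.705/2.919214| = 0.241503
theta = arctan(|-0.705/2.919214|) = 13.5772 degrees (acute angle)

13.5772 degrees


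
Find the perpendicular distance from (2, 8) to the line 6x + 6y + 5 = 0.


|6*2 + 6*8 + 5| = |65| = 65
sqrt(36 + 36) = sqrt(72) = 8.4853
d = 65/sqrt(72) = 7.6603

7.6603


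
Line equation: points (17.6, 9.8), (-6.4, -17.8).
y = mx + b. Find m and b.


m = (-27.6)/(-24.0) = 1.1500
b = y1 - m*x1 = 9.8 - (-27.6*17.6)/(-24.0) = 9.8 - 20.2400 = -10.4400

y = 1.1500x - 10.4400


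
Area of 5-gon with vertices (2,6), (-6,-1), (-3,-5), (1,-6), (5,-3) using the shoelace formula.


sum(xi*y_{i+1}) = 2*(-1) - 6*(-5) - 3*(-6) + 1*(-3) + 5*6 = 73
sum(yi*x_{i+1}) = 6*(-6) - 1*(-3) - 5*1 - 6*5 - 3*2 = -74
Area = |73 + 74|/2 = 147/2 = 73.5000

73.5000 sq units


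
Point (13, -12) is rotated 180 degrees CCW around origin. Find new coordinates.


cos(180) = -1, sin(180) = 0
x' = 13*(-1) + 12*0 = -13
y' = 13*0 - 12*(-1) = 12

(-13, 12)


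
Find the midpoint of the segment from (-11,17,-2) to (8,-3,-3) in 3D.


Mx = (-11+8)/2 = -1.5000
My = (17- 3)/2 = 7.0000
Mz = (-2- 3)/2 = -2.5000

M = (-1.5000, 7.0000, -2.5000)


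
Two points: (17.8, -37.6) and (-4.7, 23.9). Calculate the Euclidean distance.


dx = -4.7 - 17.8 = -22.5
dy = 23.9 + 37.6 = 61.5
d = sqrt(506.25 + 3782.25) = sqrt(4288.5) = 65.4866

65.4866


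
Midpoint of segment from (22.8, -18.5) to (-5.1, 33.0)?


Mx = (22.8 - 5.1)/2 = 17.7/2 = 8.8500
My = (-18.5 + 33.0)/2 = 14.5/2 = 7.2500

(8.8500, 7.2500)


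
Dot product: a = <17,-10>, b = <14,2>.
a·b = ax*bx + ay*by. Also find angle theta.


a·b = 17*14 - 10*2 = 238 - 20 = 218
|a| = sqrt(289+100) = 19.7231
|b| = sqrt(196+4) = 14.1421
cos(theta) = 218/(sqrt(389)*sqrt(200)) = 218/sqrt(77800) = 0.781568
theta = arccos(218/sqrt(77800)) = 38.5956 degrees

a·b = 218, theta = 38.5956 deg


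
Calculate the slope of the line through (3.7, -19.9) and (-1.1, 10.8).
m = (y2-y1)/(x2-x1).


dy = 10.8 + 19.9 = 30.7
dx = -1.1 - 3.7 = -4.8
m = 30.7/(-4.8) = -6.3958

m = -6.3958


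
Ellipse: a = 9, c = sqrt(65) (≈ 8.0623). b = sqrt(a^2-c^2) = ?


b^2 = 9^2 - (sqrt(65))^2 = 81 - 65 = 16
b = sqrt(16) = 4

b = 4


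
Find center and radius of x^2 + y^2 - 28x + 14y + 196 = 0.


h = -D/2 = 28/2 = 14
k = -E/2 = -14/2 = -7
r^2 = h^2 + k^2 - F = 196 + 49 - 196 = 49
r = 7

Center (14, -7), radius = 7


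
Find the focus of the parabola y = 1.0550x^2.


a = 1.0550
4a = 4.2200
focus = (0, 1/4.2200) = (0, 0.2370)

Focus = (0, 0.2370)


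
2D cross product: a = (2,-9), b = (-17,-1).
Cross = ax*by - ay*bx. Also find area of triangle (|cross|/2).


cross = 2*(-1) + 9*(-17) = -2 - 153 = -155
Triangle area = |-155|/2 = 155/2 = 77.5000

cross = -155, triangle area = 77.5000


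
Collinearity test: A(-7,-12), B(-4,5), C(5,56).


-7*(5-56) - 4*(56+ 12) + 5*(-12-5)
= 357 - 272 - 85 = 0

Yes, collinear (determinant = 0)


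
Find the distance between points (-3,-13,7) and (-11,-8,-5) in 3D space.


dx=-8, dy=5, dz=-12
d = sqrt(64+25+144) = sqrt(233) = 15.2643

15.2643


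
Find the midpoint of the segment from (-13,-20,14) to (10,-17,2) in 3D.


Mx = (-13+10)/2 = -1.5000
My = (-20- 17)/2 = -18.5000
Mz = (14+2)/2 = 8.0000

M = (-1.5000, -18.5000, 8.0000)


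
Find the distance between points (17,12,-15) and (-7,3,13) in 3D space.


dx=-24, dy=-9, dz=28
d = sqrt(576+81+784) = sqrt(1441) = 37.9605

37.9605


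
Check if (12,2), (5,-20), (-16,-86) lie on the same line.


12*(-20+ 86) + 5*(-86-2) - 16*(2+ 20)
= 792 - 440 - 352 = 0

Yes, collinear (determinant = 0)


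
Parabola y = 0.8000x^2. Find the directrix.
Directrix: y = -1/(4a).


a = 0.8000
1/(4a) = 0.3125
directrix: y = -0.3125 = -0.3125

y = -0.3125


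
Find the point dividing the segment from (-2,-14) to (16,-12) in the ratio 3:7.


Px = (3*16 + 7*(-2))/10 = 34/10 = 3.4000
Py = (3*(-12) + 7*(-14))/10 = -134/10 = -13.4000

P = (3.4000, -13.4000)


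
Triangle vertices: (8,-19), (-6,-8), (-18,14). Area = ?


8*(-8-14) = -176
-6*(14+ 19) = -198
-18*(-19+ 8) = 198
sum = -176
Area = |-176|/2 = 88.0000

88.0000 sq units


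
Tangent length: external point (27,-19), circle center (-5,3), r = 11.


d = sqrt((27+ 5)^2 + (-19-3)^2) = sqrt(1024+484) = 38.8330
L = sqrt(1508.0000 - 121) = sqrt(1387.0000) = 37.2424

37.2424


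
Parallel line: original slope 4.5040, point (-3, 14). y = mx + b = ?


Parallel lines have equal slopes.
m2 = 4.5040
b2 = 14 - 4.5040*(-3) = 27.5120

y = 4.5040x + 27.5120


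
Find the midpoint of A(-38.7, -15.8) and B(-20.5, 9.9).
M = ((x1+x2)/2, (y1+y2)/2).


Mx = (-38.7 - 20.5)/2 = -59.2/2 = -29.6000
My = (-15.8 + 9.9)/2 = -5.9/2 = -2.9500

(-29.6000, -2.9500)


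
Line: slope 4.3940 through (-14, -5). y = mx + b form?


y + 5 = 4.3940(x + 14)
y = 4.3940x - 5 - 4.3940*(-14)
y = 4.3940x + 56.5160

y = 4.3940x + 56.5160


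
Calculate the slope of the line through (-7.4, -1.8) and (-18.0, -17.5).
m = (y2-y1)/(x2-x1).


dy = -17.5 + 1.8 = -15.7
dx = -18.0 + 7.4 = -10.6
m = -15.7/(-10.6) = 1.4811

m = 1.4811


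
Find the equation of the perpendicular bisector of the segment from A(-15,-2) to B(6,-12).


Midpoint = (-4.5, -7)
Slope of AB = dy/dx = -10/21 = -0.4762
Perp slope = -dx/dy = 21/10 = 2.1000
b = My - (perp slope)*Mx = -7 + (21*(-4.5))/(-10) = -7 + 9.4500 = 2.4500

y = 2.1000x + 2.4500


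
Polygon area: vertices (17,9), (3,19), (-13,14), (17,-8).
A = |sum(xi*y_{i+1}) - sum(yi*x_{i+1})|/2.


sum(xi*y_{i+1}) = 17*19 + 3*14 - 13*(-8) + 17*9 = 622
sum(yi*x_{i+1}) = 9*3 + 19*(-13) + 14*17 - 8*17 = -118
Area = |622 + 118|/2 = 740/2 = 370.0000

370.0000 sq units


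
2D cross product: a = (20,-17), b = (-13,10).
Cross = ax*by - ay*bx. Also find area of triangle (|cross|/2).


cross = 20*10 + 17*(-13) = 200 - 221 = -21
Triangle area = |-21|/2 = 21/2 = 10.5000

cross = -21, triangle area = 10.5000


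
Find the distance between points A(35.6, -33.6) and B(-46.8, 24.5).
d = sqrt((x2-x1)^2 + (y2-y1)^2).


dx = -46.8 - 35.6 = -82.4
dy = 24.5 + 33.6 = 58.1
d = sqrt(6789.76 + 3375.61) = sqrt(10165.37) = 100.8235

100.8235


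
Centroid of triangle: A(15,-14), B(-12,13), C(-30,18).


Gx = (15- 12- 30)/3 = -27/3 = -9.0000
Gy = (-14+13+18)/3 = 17/3 = 5.6667

G = (-9.0000, 5.6667)


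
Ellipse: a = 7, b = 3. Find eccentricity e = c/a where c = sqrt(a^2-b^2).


c = sqrt(49-9) = sqrt(40) = 6.3246
e = c/a = sqrt(40)/7 = 0.9035

e = 0.9035


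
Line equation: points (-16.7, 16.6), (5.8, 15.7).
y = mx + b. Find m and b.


m = (-0.9)/(22.5) = -0.0400
b = y1 - m*x1 = 16.6 - (-0.9*(-16.7))/(22.5) = 16.6 - 0.6680 = 15.9320

y = -0.0400x + 15.9320


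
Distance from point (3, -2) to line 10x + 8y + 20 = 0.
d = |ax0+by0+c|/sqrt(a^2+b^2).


|10*3 + 8*(-2) + 20| = |34| = 34
sqrt(100 + 64) = sqrt(164) = 12.8062
d = 34/sqrt(164) = 2.6550

2.6550


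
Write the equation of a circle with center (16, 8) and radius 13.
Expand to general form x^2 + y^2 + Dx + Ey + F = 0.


(x-16)^2 + (y-8)^2 = 13^2
D = -2h = -32, E = -2k = -16
F = h^2+k^2-r^2 = 256+64-169 = 151

x^2 + y^2 - 32x - 16y + 151 = 0


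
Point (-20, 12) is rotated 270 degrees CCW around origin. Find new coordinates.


cos(270) = 0, sin(270) = -1
x' = -20*0 - 12*(-1) = 12
y' = -20*(-1) + 12*0 = 20

(12, 20)


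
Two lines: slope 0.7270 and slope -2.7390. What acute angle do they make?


m1-m2 = 3.466
1+m1*m2 = -0.991253
tan(theta) = |3.466/(-0.991253)| = 3.496585
theta = arctan(|3.466/(-0.991253)|) = 74.0398 degrees (acute angle)

74.0398 degrees


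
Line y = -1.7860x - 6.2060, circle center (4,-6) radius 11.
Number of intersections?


Substitute y = -1.7860x - 6.2060: (x-4)^2 + (-1.7860x- 6.2060+ 6)^2 = 121
Expand to Ax^2 + Bx + C = 0, where b-k = -0.206
A = 1+m^2 = 4.189796
B = 2(m(b-k) - h) = 2(-1.7860*(-0.206) - 4) = -7.264168
C = h^2 + (b-k)^2 - r^2 = 16 + 0.042436 - 121 = -104.957564
disc = B^2-4AC = 52.7681 + 1759.0031 = 1811.7712
disc > 0

2 intersection points


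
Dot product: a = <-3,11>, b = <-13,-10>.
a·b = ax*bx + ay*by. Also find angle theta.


a·b = -3*(-13) + 11*(-10) = 39 - 110 = -71
|a| = sqrt(9+121) = 11.4018
|b| = sqrt(169+100) = 16.4012
cos(theta) = -71/(sqrt(130)*sqrt(269)) = -71/sqrt(34970) = -0.379674
theta = arccos(-71/sqrt(34970)) = 112.3135 degrees

a·b = -71, theta = 112.3135 deg


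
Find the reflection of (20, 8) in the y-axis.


Reflection rule for y-axis: (-x, y)
(20, 8) -> (-20, 8)

(-20, 8)


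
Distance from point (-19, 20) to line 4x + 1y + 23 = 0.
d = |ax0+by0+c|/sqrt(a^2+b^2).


|4*(-19) + 1*20 + 23| = |-33| = 33
sqrt(16 + 1) = sqrt(17) = 4.1231
d = 33/sqrt(17) = 8.0037

8.0037


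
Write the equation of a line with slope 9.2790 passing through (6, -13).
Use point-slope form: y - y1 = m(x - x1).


y + 13 = 9.2790(x - 6)
y = 9.2790x - 13 - 9.2790*6
y = 9.2790x - 68.6740

y = 9.2790x - 68.6740


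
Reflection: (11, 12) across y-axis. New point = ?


Reflection rule for y-axis: (-x, y)
(11, 12) -> (-11, 12)

(-11, 12)


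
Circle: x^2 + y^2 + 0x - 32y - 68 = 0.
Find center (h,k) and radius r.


h = -D/2 = 0/2 = 0
k = -E/2 = 32/2 = 16
r^2 = h^2 + k^2 - F = 0 + 256 + 68 = 324
r = 18

Center (0, 16), radius = 18


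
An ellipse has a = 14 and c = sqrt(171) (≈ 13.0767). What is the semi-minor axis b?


b^2 = 14^2 - (sqrt(171))^2 = 196 - 171 = 25
b = sqrt(25) = 5

b = 5


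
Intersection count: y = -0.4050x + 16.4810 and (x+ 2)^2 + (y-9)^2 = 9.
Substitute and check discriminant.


Substitute y = -0.4050x + 16.4810: (x+ 2)^2 + (-0.4050x+16.4810-9)^2 = 9
Expand to Ax^2 + Bx + C = 0, where b-k = 7.481
A = 1+m^2 = 1.164025
B = 2(m(b-k) - h) = 2(-0.4050*7.481 + 2) = -2.05961
C = h^2 + (b-k)^2 - r^2 = 4 + 55.965361 - 9 = 50.965361
disc = B^2-4AC = 4.2420 - 237.2998 = -233.0578
disc < 0

0 intersection points


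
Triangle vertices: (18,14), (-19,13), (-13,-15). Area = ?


18*(13+ 15) = 504
-19*(-15-14) = 551
-13*(14-13) = -13
sum = 1042
Area = |1042|/2 = 521.0000

521.0000 sq units


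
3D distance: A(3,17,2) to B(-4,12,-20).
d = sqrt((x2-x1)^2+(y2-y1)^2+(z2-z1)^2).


dx=-7, dy=-5, dz=-22
d = sqrt(49+25+484) = sqrt(558) = 23.6220

23.6220


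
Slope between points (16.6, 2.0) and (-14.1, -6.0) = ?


dy = -6.0 - 2.0 = -8.0
dx = -14.1 - 16.6 = -30.7
m = -8.0/(-30.7) = 0.2606

m = 0.2606


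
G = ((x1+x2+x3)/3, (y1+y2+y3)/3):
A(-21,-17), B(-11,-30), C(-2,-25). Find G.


Gx = (-21- 11- 2)/3 = -34/3 = -11.3333
Gy = (-17- 30- 25)/3 = -72/3 = -24.0000

G = (-11.3333, -24.0000)


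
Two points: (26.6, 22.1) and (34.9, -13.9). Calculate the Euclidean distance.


dx = 34.9 - 26.6 = 8.3
dy = -13.9 - 22.1 = -36.0
d = sqrt(68.89 + 1296.0) = sqrt(1364.89) = 36.9444

36.9444


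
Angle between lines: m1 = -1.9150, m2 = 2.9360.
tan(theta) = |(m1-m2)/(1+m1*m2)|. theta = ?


m1-m2 = -4.851
1+m1*m2 = -4.62244
tan(theta) = |-4.851/(-4.62244)| = 1.049446
theta = arctan(|-4.851/(-4.62244)|) = 46.3821 degrees (acute angle)

46.3821 degrees


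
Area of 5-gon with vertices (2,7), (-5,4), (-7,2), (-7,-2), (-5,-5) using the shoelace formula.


sum(xi*y_{i+1}) = 2*4 - 5*2 - 7*(-2) - 7*(-5) - 5*7 = 12
sum(yi*x_{i+1}) = 7*(-5) + 4*(-7) + 2*(-7) - 2*(-5) - 5*2 = -77
Area = |12 + 77|/2 = 89/2 = 44.5000

44.5000 sq units


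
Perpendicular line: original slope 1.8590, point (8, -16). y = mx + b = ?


Perpendicular slope = -1/m1 = -1/1.8590 = -0.5379
b2 = y0 - m2*x0 = -16 + 8/1.8590 = -16 + 4.3034 = -11.6966

y = -0.5379x - 11.6966


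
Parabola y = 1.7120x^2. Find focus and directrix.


a = 1.7120
1/(4a) = 0.1460
Focus = (0, 0.1460)
Directrix: y = -0.1460

Focus = (0, 0.1460), Directrix: y = -0.1460


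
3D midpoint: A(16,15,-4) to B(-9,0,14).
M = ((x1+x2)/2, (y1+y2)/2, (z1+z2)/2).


Mx = (16- 9)/2 = 3.5000
My = (15+0)/2 = 7.5000
Mz = (-4+14)/2 = 5.0000

M = (3.5000, 7.5000, 5.0000)


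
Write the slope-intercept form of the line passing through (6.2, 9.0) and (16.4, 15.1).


m = (6.1)/(10.2) = 0.5980
b = y1 - m*x1 = 9.0 - (6.1*6.2)/(10.2) = 9.0 - 3.7078 = 5.2922

y = 0.5980x + 5.2922


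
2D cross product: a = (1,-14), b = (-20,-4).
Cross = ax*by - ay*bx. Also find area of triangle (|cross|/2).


cross = 1*(-4) + 14*(-20) = -4 - 280 = -284
Triangle area = |-284|/2 = 284/2 = 142.0000

cross = -284, triangle area = 142.0000


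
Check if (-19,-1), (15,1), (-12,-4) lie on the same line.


-19*(1+ 4) + 15*(-4+ 1) - 12*(-1-1)
= -95 - 45 + 24 = -116

No, not collinear (determinant = -116)


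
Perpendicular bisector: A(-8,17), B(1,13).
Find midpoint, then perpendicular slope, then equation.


Midpoint = (-3.5, 15)
Slope of AB = dy/dx = -4/9 = -0.4444
Perp slope = -dx/dy = 9/4 = 2.2500
b = My - (perp slope)*Mx = 15 + (9*(-3.5))/(-4) = 15 + 7.8750 = 22.8750

y = 2.2500x + 22.8750


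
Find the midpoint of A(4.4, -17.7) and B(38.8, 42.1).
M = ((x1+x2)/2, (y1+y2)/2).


Mx = (4.4 + 38.8)/2 = 43.2/2 = 21.6000
My = (-17.7 + 42.1)/2 = 24.4/2 = 12.2000

(21.6000, 12.2000)


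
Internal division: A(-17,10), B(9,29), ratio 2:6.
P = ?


Px = (2*9 + 6*(-17))/8 = -84/8 = -10.5000
Py = (2*29 + 6*10)/8 = 118/8 = 14.7500

P = (-10.5000, 14.7500)


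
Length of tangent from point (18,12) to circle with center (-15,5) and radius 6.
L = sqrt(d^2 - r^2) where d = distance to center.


d = sqrt((18+ 15)^2 + (12-5)^2) = sqrt(1089+49) = 33.7343
L = sqrt(1138.0000 - 36) = sqrt(1102.0000) = 33.1964

33.1964


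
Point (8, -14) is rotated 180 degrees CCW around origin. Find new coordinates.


cos(180) = -1, sin(180) = 0
x' = 8*(-1) + 14*0 = -8
y' = 8*0 - 14*(-1) = 14

(-8, 14)


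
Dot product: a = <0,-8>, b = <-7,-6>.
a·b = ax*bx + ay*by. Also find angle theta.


a·b = 0*(-7) - 8*(-6) = 0 + 48 = 48
|a| = sqrt(0+64) = 8.0000
|b| = sqrt(49+36) = 9.2195
cos(theta) = 48/(sqrt(64)*sqrt(85)) = 48/sqrt(5440) = 0.650791
theta = arccos(48/sqrt(5440)) = 49.3987 degrees

a·b = 48, theta = 49.3987 deg


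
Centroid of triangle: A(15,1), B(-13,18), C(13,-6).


Gx = (15- 13+13)/3 = 15/3 = 5.0000
Gy = (1+18- 6)/3 = 13/3 = 4.3333

G = (5.0000, 4.3333)


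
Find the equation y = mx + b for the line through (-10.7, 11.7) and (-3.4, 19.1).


m = (7.4)/(7.3) = 1.0137
b = y1 - m*x1 = 11.7 - (7.4*(-10.7))/(7.3) = 11.7 + 10.8466 = 22.5466

y = 1.0137x + 22.5466


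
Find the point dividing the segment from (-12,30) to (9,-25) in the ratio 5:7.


Px = (5*9 + 7*(-12))/12 = -39/12 = -3.2500
Py = (5*(-25) + 7*30)/12 = 85/12 = 7.0833

P = (-3.2500, 7.0833)


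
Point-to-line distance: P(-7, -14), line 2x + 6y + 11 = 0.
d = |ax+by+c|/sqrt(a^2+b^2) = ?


|2*(-7) + 6*(-14) + 11| = |-87| = 87
sqrt(4 + 36) = sqrt(40) = 6.3246
d = 87/sqrt(40) = 13.7559

13.7559


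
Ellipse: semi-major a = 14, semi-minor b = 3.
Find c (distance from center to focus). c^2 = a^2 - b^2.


c^2 = 14^2 - 3^2 = 196 - 9 = 187
c = sqrt(187) = 13.6748

c = 13.6748


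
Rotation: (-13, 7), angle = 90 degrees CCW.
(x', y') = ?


cos(90) = 0, sin(90) = 1
x' = -13*0 - 7*1 = -7
y' = -13*1 + 7*0 = -13

(-7, -13)


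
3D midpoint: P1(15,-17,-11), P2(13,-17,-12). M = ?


Mx = (15+13)/2 = 14.0000
My = (-17- 17)/2 = -17.0000
Mz = (-11- 12)/2 = -11.5000

M = (14.0000, -17.0000, -11.5000)


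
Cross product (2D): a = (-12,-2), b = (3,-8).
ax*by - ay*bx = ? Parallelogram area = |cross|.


cross = -12*(-8) + 2*3 = 96 + 6 = 102
Parallelogram area = |102| = 102

cross = 102, parallelogram area = 102


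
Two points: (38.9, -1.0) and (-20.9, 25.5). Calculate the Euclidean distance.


dx = -20.9 - 38.9 = -59.8
dy = 25.5 + 1.0 = 26.5
d = sqrt(3576.04 + 702.25) = sqrt(4278.29) = 65.4086

65.4086


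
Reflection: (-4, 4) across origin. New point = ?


Reflection rule for origin: (-x, -y)
(-4, 4) -> (4, -4)

(4, -4)


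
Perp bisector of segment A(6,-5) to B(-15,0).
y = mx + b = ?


Midpoint = (-4.5, -2.5)
Slope of AB = dy/dx = 5/(-21) = -0.2381
Perp slope = -dx/dy = 21/5 = 4.2000
b = My - (perp slope)*Mx = -2.5 + (-21*(-4.5))/5 = -2.5 + 18.9000 = 16.4000

y = 4.2000x + 16.4000


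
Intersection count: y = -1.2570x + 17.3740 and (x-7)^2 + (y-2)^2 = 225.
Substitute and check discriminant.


Substitute y = -1.2570x + 17.3740: (x-7)^2 + (-1.2570x+17.3740-2)^2 = 225
Expand to Ax^2 + Bx + C = 0, where b-k = 15.374
A = 1+m^2 = 2.580049
B = 2(m(b-k) - h) = 2(-1.2570*15.374 - 7) = -52.650236
C = h^2 + (b-k)^2 - r^2 = 49 + 236.359876 - 225 = 60.359876
disc = B^2-4AC = 2772.0474 - 622.9258 = 2149.1216
disc > 0

2 intersection points


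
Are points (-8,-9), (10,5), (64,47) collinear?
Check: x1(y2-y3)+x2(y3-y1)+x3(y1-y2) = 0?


-8*(5-47) + 10*(47+ 9) + 64*(-9-5)
= 336 + 560 - 896 = 0

Yes, collinear (determinant = 0)


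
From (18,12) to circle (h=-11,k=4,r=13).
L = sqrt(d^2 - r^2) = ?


d = sqrt((18+ 11)^2 + (12-4)^2) = sqrt(841+64) = 30.0832
L = sqrt(905.0000 - 169) = sqrt(736.0000) = 27.1293

27.1293


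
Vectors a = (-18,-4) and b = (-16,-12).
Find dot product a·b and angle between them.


a·b = -18*(-16) - 4*(-12) = 288 + 48 = 336
|a| = sqrt(324+16) = 18.4391
|b| = sqrt(256+144) = 20.0000
cos(theta) = 336/(sqrt(340)*sqrt(400)) = 336/sqrt(136000) = 0.911108
theta = arccos(336/sqrt(136000)) = 24.3411 degrees

a·b = 336, theta = 24.3411 deg


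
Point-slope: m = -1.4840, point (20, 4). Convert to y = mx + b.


y - 4 = -1.4840(x - 20)
y = -1.4840x + 4 + 1.4840*20
y = -1.4840x + 33.6800

y = -1.4840x + 33.6800


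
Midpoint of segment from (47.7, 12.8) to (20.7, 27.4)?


Mx = (47.7 + 20.7)/2 = 68.4/2 = 34.2000
My = (12.8 + 27.4)/2 = 40.2/2 = 20.1000

(34.2000, 20.1000)


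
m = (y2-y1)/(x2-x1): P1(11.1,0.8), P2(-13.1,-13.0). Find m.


dy = -13.0 - 0.8 = -13.8
dx = -13.1 - 11.1 = -24.2
m = -13.8/(-24.2) = 0.5702

m = 0.5702


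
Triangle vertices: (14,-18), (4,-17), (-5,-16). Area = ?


14*(-17+ 16) = -14
4*(-16+ 18) = 8
-5*(-18+ 17) = 5
sum = -1
Area = |-1|/2 = 0.5000

0.5000 sq units


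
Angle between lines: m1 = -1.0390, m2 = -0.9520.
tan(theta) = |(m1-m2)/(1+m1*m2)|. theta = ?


m1-m2 = -0.087
1+m1*m2 = 1.989128
tan(theta) = |-0.087/1.989128| = 0.043738
theta = arctan(|-0.087/1.989128|) = 2.5044 degrees (acute angle)

2.5044 degrees


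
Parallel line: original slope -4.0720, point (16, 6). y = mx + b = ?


Parallel lines have equal slopes.
m2 = -4.0720
b2 = 6 + 4.0720*16 = 71.1520

y = -4.0720x + 71.1520


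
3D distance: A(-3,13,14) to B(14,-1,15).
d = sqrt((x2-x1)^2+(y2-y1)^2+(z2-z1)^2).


dx=17, dy=-14, dz=1
d = sqrt(289+196+1) = sqrt(486) = 22.0454

22.0454


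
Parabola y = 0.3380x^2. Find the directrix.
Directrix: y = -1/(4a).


a = 0.3380
1/(4a) = 0.7396
directrix: y = -0.7396 = -0.7396

y = -0.7396


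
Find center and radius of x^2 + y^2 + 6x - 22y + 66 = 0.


h = -D/2 = -6/2 = -3
k = -E/2 = 22/2 = 11
r^2 = h^2 + k^2 - F = 9 + 121 - 66 = 64
r = 8

Center (-3, 11), radius = 8


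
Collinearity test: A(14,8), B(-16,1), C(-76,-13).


14*(1+ 13) - 16*(-13-8) - 76*(8-1)
= 196 + 336 - 532 = 0

Yes, collinear (determinant = 0)


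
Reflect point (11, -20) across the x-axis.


Reflection rule for x-axis: (x, -y)
(11, -20) -> (11, 20)

(11, 20)


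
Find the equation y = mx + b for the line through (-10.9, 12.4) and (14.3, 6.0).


m = (-6.4)/(25.2) = -0.2540
b = y1 - m*x1 = 12.4 - (-6.4*(-10.9))/(25.2) = 12.4 - 2.7683 = 9.6317

y = -0.2540x + 9.6317


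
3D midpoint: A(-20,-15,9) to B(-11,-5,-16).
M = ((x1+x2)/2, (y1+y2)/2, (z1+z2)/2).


Mx = (-20- 11)/2 = -15.5000
My = (-15- 5)/2 = -10.0000
Mz = (9- 16)/2 = -3.5000

M = (-15.5000, -10.0000, -3.5000)


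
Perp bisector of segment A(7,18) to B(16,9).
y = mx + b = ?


Midpoint = (11.5, 13.5)
Slope of AB = dy/dx = -9/9 = -1.0000
Perp slope = -dx/dy = 9/9 = 1.0000
b = My - (perp slope)*Mx = 13.5 + (9*11.5)/(-9) = 13.5 - 11.5000 = 2.0000

y = 1.0000x + 2.0000


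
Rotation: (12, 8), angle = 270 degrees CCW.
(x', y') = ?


cos(270) = 0, sin(270) = -1
x' = 12*0 - 8*(-1) = 8
y' = 12*(-1) + 8*0 = -12

(8, -12)


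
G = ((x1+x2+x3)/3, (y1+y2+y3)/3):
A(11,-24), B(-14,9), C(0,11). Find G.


Gx = (11- 14+0)/3 = -3/3 = -1.0000
Gy = (-24+9+11)/3 = -4/3 = -1.3333

G = (-1.0000, -1.3333)


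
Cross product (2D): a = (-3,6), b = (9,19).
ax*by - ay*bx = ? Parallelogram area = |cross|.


cross = -3*19 - 6*9 = -57 - 54 = -111
Parallelogram area = |-111| = 111

cross = -111, parallelogram area = 111


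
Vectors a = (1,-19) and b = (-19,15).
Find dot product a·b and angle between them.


a·b = 1*(-19) - 19*15 = -19 - 285 = -304
|a| = sqrt(1+361) = 19.0263
|b| = sqrt(361+225) = 24.2074
cos(theta) = -304/(sqrt(362)*sqrt(586)) = -304/sqrt(212132) = -0.660040
theta = arccos(-304/sqrt(212132)) = 131.3030 degrees

a·b = -304, theta = 131.3030 deg


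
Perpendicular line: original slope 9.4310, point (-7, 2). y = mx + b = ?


Perpendicular slope = -1/m1 = -1/9.4310 = -0.1060
b2 = y0 - m2*x0 = 2 - 7/9.4310 = 2 - 0.7422 = 1.2578

y = -0.1060x + 1.2578


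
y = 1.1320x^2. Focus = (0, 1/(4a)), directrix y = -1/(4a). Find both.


a = 1.1320
1/(4a) = 0.2208
Focus = (0, 0.2208)
Directrix: y = -0.2208

Focus = (0, 0.2208), Directrix: y = -0.2208


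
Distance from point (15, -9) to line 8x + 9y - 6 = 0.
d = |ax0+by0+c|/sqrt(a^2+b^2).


|8*15 + 9*(-9) - 6| = |33| = 33
sqrt(64 + 81) = sqrt(145) = 12.0416
d = 33/sqrt(145) = 2.7405

2.7405


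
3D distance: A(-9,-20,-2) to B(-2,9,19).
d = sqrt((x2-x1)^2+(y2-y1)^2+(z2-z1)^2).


dx=7, dy=29, dz=21
d = sqrt(49+841+441) = sqrt(1331) = 36.4829

36.4829


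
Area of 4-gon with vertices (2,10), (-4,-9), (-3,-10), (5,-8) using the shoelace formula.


sum(xi*y_{i+1}) = 2*(-9) - 4*(-10) - 3*(-8) + 5*10 = 96
sum(yi*x_{i+1}) = 10*(-4) - 9*(-3) - 10*5 - 8*2 = -79
Area = |96 + 79|/2 = 175/2 = 87.5000

87.5000 sq units


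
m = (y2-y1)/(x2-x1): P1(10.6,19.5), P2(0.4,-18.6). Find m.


dy = -18.6 - 19.5 = -38.1
dx = 0.4 - 10.6 = -10.2
m = -38.1/(-10.2) = 3.7353

m = 3.7353


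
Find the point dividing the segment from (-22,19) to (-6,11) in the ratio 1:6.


Px = (1*(-6) + 6*(-22))/7 = -138/7 = -19.7143
Py = (1*11 + 6*19)/7 = 125/7 = 17.8571

P = (-19.7143, 17.8571)


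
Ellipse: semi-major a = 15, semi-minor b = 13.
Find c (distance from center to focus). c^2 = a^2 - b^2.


c^2 = 15^2 - 13^2 = 225 - 169 = 56
c = sqrt(56) = 7.4833

c = 7.4833


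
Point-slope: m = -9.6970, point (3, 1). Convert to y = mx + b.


y - 1 = -9.6970(x - 3)
y = -9.6970x + 1 + 9.6970*3
y = -9.6970x + 30.0910

y = -9.6970x + 30.0910


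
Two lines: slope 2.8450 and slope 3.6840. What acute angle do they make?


m1-m2 = -0.839
1+m1*m2 = 11.48098
tan(theta) = |-0.839/11.48098| = 0.073077
theta = arctan(|-0.839/11.48098|) = 4.1796 degrees (acute angle)

4.1796 degrees


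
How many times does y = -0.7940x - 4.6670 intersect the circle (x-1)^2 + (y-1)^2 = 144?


Substitute y = -0.7940x - 4.6670: (x-1)^2 + (-0.7940x- 4.6670-1)^2 = 144
Expand to Ax^2 + Bx + C = 0, where b-k = -5.667
A = 1+m^2 = 1.630436
B = 2(m(b-k) - h) = 2(-0.7940*(-5.667) - 1) = 6.999196
C = h^2 + (b-k)^2 - r^2 = 1 + 32.114889 - 144 = -110.885111
disc = B^2-4AC = 48.9887 + 723.1643 = 772.1530
disc > 0

2 intersection points


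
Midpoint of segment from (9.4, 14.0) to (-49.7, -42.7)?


Mx = (9.4 - 49.7)/2 = -40.3/2 = -20.1500
My = (14.0 - 42.7)/2 = -28.7/2 = -14.3500

(-20.1500, -14.3500)


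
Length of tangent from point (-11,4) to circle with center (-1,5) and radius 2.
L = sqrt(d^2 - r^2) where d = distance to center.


d = sqrt((-11+ 1)^2 + (4-5)^2) = sqrt(100+1) = 10.0499
L = sqrt(101.0000 - 4) = sqrt(97.0000) = 9.8489

9.8489


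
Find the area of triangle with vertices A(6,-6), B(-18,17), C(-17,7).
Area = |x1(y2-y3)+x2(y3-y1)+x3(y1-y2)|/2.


6*(17-7) = 60
-18*(7+ 6) = -234
-17*(-6-17) = 391
sum = 217
Area = |217|/2 = 108.5000

108.5000 sq units


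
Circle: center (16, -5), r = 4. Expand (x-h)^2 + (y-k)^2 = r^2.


(x-16)^2 + (y+ 5)^2 = 4^2
D = -2h = -32, E = -2k = 10
F = h^2+k^2-r^2 = 256+25-16 = 265

x^2 + y^2 - 32x + 10y + 265 = 0


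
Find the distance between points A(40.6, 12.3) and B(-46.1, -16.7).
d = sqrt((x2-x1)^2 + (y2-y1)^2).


dx = -46.1 - 40.6 = -86.7
dy = -16.7 - 12.3 = -29.0
d = sqrt(7516.89 + 841.0) = sqrt(8357.89) = 91.4215

91.4215


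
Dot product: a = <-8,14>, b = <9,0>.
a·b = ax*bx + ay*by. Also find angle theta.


a·b = -8*9 + 14*0 = -72 + 0 = -72
|a| = sqrt(64+196) = 16.1245
|b| = sqrt(81+0) = 9.0000
cos(theta) = -72/(sqrt(260)*sqrt(81)) = -72/sqrt(21060) = -0.496139
theta = arccos(-72/sqrt(21060)) = 119.7449 degrees

a·b = -72, theta = 119.7449 deg


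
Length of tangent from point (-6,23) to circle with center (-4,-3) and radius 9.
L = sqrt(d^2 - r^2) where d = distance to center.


d = sqrt((-6+ 4)^2 + (23+ 3)^2) = sqrt(4+676) = 26.0768
L = sqrt(680.0000 - 81) = sqrt(599.0000) = 24.4745

24.4745


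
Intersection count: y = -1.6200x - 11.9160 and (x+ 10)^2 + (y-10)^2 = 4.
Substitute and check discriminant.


Substitute y = -1.6200x - 11.9160: (x+ 10)^2 + (-1.6200x- 11.9160-10)^2 = 4
Expand to Ax^2 + Bx + C = 0, where b-k = -21.916
A = 1+m^2 = 3.6244
B = 2(m(b-k) - h) = 2(-1.6200*(-21.916) + 10) = 91.00784
C = h^2 + (b-k)^2 - r^2 = 100 + 480.311056 - 4 = 576.311056
disc = B^2-4AC = 8282.4269 - 8355.1272 = -72.7003
disc < 0

0 intersection points


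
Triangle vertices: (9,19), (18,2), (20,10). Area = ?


9*(2-10) = -72
18*(10-19) = -162
20*(19-2) = 340
sum = 106
Area = |106|/2 = 53.0000

53.0000 sq units


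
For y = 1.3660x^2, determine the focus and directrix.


a = 1.3660
1/(4a) = 0.1830
Focus = (0, 0.1830)
Directrix: y = -0.1830

Focus = (0, 0.1830), Directrix: y = -0.1830


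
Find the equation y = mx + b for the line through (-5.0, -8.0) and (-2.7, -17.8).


m = (-9.8)/(2.3) = -4.2609
b = y1 - m*x1 = -8.0 - (-9.8*(-5.0))/(2.3) = -8.0 - 21.3043 = -29.3043

y = -4.2609x - 29.3043


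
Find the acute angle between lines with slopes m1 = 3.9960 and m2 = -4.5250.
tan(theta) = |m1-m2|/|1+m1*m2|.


m1-m2 = 8.521
1+m1*m2 = -17.0819
tan(theta) = |8.521/(-17.0819)| = 0.498832
theta = arctan(|8.521/(-17.0819)|) = 26.5115 degrees (acute angle)

26.5115 degrees


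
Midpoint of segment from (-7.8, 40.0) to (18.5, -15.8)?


Mx = (-7.8 + 18.5)/2 = 10.7/2 = 5.3500
My = (40.0 - 15.8)/2 = 24.2/2 = 12.1000

(5.3500, 12.1000)


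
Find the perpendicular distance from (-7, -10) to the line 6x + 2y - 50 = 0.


|6*(-7) + 2*(-10) - 50| = |-112| = 112
sqrt(36 + 4) = sqrt(40) = 6.3246
d = 112/sqrt(40) = 17.7088

17.7088


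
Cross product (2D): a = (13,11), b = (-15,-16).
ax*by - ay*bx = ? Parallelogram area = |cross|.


cross = 13*(-16) - 11*(-15) = -208 + 165 = -43
Parallelogram area = |-43| = 43

cross = -43, parallelogram area = 43


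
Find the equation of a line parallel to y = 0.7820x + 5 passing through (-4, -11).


Parallel lines have equal slopes.
m2 = 0.7820
b2 = -11 - 0.7820*(-4) = -7.8720

y = 0.7820x - 7.8720


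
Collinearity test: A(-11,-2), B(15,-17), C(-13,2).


-11*(-17-2) + 15*(2+ 2) - 13*(-2+ 17)
= 209 + 60 - 195 = 74

No, not collinear (determinant = 74)


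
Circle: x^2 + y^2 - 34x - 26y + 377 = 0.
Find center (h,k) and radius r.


h = -D/2 = 34/2 = 17
k = -E/2 = 26/2 = 13
r^2 = h^2 + k^2 - F = 289 + 169 - 377 = 81
r = 9

Center (17, 13), radius = 9


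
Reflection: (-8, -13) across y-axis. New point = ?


Reflection rule for y-axis: (-x, y)
(-8, -13) -> (8, -13)

(8, -13)


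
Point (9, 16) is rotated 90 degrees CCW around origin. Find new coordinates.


cos(90) = 0, sin(90) = 1
x' = 9*0 - 16*1 = -16
y' = 9*1 + 16*0 = 9

(-16, 9)


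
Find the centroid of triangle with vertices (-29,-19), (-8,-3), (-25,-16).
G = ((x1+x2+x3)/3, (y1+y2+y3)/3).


Gx = (-29- 8- 25)/3 = -62/3 = -20.6667
Gy = (-19- 3- 16)/3 = -38/3 = -12.6667

G = (-20.6667, -12.6667)


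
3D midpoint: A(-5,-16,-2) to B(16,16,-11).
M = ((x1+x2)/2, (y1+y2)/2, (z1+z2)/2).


Mx = (-5+16)/2 = 5.5000
My = (-16+16)/2 = 0
Mz = (-2- 11)/2 = -6.5000

M = (5.5000, 0, -6.5000)


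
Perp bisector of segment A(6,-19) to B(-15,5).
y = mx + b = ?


Midpoint = (-4.5, -7)
Slope of AB = dy/dx = 24/(-21) = -1.1429
Perp slope = -dx/dy = 21/24 = 0.8750
b = My - (perp slope)*Mx = -7 + (-21*(-4.5))/24 = -7 + 3.9375 = -3.0625

y = 0.8750x - 3.0625


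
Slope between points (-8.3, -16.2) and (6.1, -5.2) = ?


dy = -5.2 + 16.2 = 11.0
dx = 6.1 + 8.3 = 14.4
m = 11.0/14.4 = 0.7639

m = 0.7639


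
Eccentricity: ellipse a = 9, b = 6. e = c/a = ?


c = sqrt(81-36) = sqrt(45) = 6.7082
e = c/a = sqrt(45)/9 = 0.7454

e = 0.7454


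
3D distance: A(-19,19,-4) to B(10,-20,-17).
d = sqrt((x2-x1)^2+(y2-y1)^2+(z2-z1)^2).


dx=29, dy=-39, dz=-13
d = sqrt(841+1521+169) = sqrt(2531) = 50.3090

50.3090


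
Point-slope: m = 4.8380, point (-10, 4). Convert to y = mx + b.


y - 4 = 4.8380(x + 10)
y = 4.8380x + 4 - 4.8380*(-10)
y = 4.8380x + 52.3800

y = 4.8380x + 52.3800


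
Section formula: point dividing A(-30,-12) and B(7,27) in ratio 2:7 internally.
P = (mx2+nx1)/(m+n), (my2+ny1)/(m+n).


Px = (2*7 + 7*(-30))/9 = -196/9 = -21.7778
Py = (2*27 + 7*(-12))/9 = -30/9 = -3.3333

P = (-21.7778, -3.3333)


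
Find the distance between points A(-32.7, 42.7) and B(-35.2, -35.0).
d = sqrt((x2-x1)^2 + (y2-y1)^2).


dx = -35.2 + 32.7 = -2.5
dy = -35.0 - 42.7 = -77.7
d = sqrt(6.25 + 6037.29) = sqrt(6043.54) = 77.7402

77.7402


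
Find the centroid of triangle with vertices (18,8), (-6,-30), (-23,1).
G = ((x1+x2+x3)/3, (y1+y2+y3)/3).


Gx = (18- 6- 23)/3 = -11/3 = -3.6667
Gy = (8- 30+1)/3 = -21/3 = -7.0000

G = (-3.6667, -7.0000)


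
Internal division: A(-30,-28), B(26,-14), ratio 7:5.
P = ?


Px = (7*26 + 5*(-30))/12 = 32/12 = 2.6667
Py = (7*(-14) + 5*(-28))/12 = -238/12 = -19.8333

P = (2.6667, -19.8333)


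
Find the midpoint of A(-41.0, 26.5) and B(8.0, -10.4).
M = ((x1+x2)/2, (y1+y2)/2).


Mx = (-41.0 + 8.0)/2 = -33.0/2 = -16.5000
My = (26.5 - 10.4)/2 = 16.1/2 = 8.0500

(-16.5000, 8.0500)


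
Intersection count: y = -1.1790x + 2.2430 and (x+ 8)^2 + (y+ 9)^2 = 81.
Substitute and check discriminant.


Substitute y = -1.1790x + 2.2430: (x+ 8)^2 + (-1.1790x+2.2430+ 9)^2 = 81
Expand to Ax^2 + Bx + C = 0, where b-k = 11.243
A = 1+m^2 = 2.390041
B = 2(m(b-k) - h) = 2(-1.1790*11.243 + 8) = -10.510994
C = h^2 + (b-k)^2 - r^2 = 64 + 126.405049 - 81 = 109.405049
disc = B^2-4AC = 110.4810 - 1045.9302 = -935.4492
disc < 0

0 intersection points


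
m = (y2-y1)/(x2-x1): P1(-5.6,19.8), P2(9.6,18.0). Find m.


dy = 18.0 - 19.8 = -1.8
dx = 9.6 + 5.6 = 15.2
m = -1.8/15.2 = -0.1184

m = -0.1184


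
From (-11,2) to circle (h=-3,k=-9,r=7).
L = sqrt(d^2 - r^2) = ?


d = sqrt((-11+ 3)^2 + (2+ 9)^2) = sqrt(64+121) = 13.6015
L = sqrt(185.0000 - 49) = sqrt(136.0000) = 11.6619

11.6619


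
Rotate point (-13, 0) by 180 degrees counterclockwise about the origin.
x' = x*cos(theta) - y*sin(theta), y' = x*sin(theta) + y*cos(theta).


cos(180) = -1, sin(180) = 0
x' = -13*(-1) - 0*0 = 13
y' = -13*0 + 0*(-1) = 0

(13, 0)


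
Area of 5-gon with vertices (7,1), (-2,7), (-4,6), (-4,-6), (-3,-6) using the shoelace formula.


sum(xi*y_{i+1}) = 7*7 - 2*6 - 4*(-6) - 4*(-6) - 3*1 = 82
sum(yi*x_{i+1}) = 1*(-2) + 7*(-4) + 6*(-4) - 6*(-3) - 6*7 = -78
Area = |82 + 78|/2 = 160/2 = 80.0000

80.0000 sq units


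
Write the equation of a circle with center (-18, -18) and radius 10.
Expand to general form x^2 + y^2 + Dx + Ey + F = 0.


(x+ 18)^2 + (y+ 18)^2 = 10^2
D = -2h = 36, E = -2k = 36
F = h^2+k^2-r^2 = 324+324-100 = 548

x^2 + y^2 + 36x + 36y + 548 = 0


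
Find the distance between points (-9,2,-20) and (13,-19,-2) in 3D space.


dx=22, dy=-21, dz=18
d = sqrt(484+441+324) = sqrt(1249) = 35.3412

35.3412


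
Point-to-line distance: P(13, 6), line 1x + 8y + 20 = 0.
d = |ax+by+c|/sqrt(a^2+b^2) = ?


|1*13 + 8*6 + 20| = |81| = 81
sqrt(1 + 64) = sqrt(65) = 8.0623
d = 81/sqrt(65) = 10.0468

10.0468


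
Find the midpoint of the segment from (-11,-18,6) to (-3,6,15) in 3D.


Mx = (-11- 3)/2 = -7.0000
My = (-18+6)/2 = -6.0000
Mz = (6+15)/2 = 10.5000

M = (-7.0000, -6.0000, 10.5000)
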